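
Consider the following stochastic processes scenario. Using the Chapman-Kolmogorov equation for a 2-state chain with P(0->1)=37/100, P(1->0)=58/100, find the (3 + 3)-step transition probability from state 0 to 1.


P^6 = P^3 * P^3
Computing via matrix multiplication of the transition matrix.
Entry (0,1) of P^6 = 0.3895

0.3895


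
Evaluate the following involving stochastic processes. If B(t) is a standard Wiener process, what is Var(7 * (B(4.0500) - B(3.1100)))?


Var(alpha*(B(t)-B(s))) = alpha^2 * (t-s)
= 7^2 * (4.0500 - 3.1100)
= 49 * 0.9400
= 46.0600

46.0600


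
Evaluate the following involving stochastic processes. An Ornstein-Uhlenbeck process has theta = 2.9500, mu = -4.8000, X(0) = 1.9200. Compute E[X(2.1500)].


E[X(t)] = mu + (X(0) - mu)*exp(-theta*t)
= -4.8000 + (1.9200 - -4.8000)*exp(-2.9500*2.1500)
= -4.8000 + 6.7200 * 0.0018
= -4.7882

-4.7882


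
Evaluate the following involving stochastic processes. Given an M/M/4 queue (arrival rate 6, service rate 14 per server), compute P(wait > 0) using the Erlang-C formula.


a = lambda/mu = 0.4286
rho = a/c = 0.1071
Erlang-C formula applied:
C(c,a) = 0.0010

0.0010


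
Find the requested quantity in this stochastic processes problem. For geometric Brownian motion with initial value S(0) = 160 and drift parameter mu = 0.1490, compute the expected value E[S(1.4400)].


E[S(t)] = S(0) * exp(mu * t)
= 160 * exp(0.1490 * 1.4400)
= 160 * 1.2393
= 198.2906

198.2906


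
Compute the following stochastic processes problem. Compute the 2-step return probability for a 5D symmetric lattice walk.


P(return in 2 steps) = P(reverse first step) = 1/(2d)
= 1/10
= 0.1000

0.1000


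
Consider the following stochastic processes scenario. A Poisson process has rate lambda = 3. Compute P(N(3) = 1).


P(N(t)=k) = (lambda*t)^k * exp(-lambda*t) / k!
lambda*t = 9
= 9^1 * exp(-9) / 1!
= 9 * 1.2341e-04 / 1
= 0.0011

0.0011


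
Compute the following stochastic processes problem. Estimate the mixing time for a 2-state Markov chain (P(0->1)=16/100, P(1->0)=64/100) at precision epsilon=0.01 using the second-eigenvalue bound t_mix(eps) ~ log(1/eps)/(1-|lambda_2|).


lambda_2 = |1 - p01 - p10| = |1 - 0.1600 - 0.6400| = 0.2000
t_mix ~ log(1/eps)/(1 - |lambda_2|)
= log(100)/(1 - 0.2000) = 4.6052/0.8000
= 5.7565

5.7565


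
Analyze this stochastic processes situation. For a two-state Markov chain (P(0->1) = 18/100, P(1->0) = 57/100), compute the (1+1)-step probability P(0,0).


P^2 = P^1 * P^1
Computing via matrix multiplication of the transition matrix.
Entry (0,0) of P^2 = 0.7750

0.7750


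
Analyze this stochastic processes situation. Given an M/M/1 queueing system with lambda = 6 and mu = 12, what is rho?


rho = lambda/mu
= 6/12
= 0.5000

0.5000


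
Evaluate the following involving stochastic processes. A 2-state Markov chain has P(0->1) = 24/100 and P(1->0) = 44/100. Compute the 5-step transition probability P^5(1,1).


Computing P^5 by matrix multiplication.
P = [[0.7600, 0.2400], [0.4400, 0.5600]]
After raising P to the power 5:
P^5(1,1) = 0.3551

0.3551


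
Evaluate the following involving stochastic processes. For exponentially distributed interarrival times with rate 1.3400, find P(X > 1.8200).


P(X > t) = exp(-lambda * t)
= exp(-1.3400 * 1.8200)
= exp(-2.4388) = 0.0873

0.0873


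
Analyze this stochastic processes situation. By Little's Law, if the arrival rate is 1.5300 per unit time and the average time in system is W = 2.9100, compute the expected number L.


Little's Law: L = lambda * W
= 1.5300 * 2.9100
= 4.4523

4.4523


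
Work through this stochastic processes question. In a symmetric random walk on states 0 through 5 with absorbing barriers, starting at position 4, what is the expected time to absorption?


For symmetric RW on 0,...,N with absorbing barriers, E(i) = i*(N-i)
E(4) = 4 * 1 = 4

4


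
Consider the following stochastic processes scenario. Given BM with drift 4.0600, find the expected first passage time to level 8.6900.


Expected first passage time = a/mu
= 8.6900/4.0600
= 2.1404

2.1404


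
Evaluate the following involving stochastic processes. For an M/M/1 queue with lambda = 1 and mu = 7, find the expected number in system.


rho = 1/7 = 0.1429
L = rho/(1-rho)
= 0.1429/0.8571
= 0.1667

0.1667


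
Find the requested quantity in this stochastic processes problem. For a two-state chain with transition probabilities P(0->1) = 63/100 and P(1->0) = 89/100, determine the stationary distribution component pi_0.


Stationary distribution: pi_0 = p10/(p01+p10), pi_1 = p01/(p01+p10)
p01 = 0.6300, p10 = 0.8900
pi_0 = 0.5855

0.5855


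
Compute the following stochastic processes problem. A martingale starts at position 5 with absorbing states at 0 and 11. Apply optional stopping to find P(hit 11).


By optional stopping theorem: E(M at tau) = M(0) = 5
P(hit 11)*11 + P(hit 0)*0 = 5
P(hit 11) = (5 - 0)/(11 - 0) = 5/11 = 0.4545

0.4545


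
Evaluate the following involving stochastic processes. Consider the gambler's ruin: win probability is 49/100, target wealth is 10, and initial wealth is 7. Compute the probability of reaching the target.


Gambler's ruin formula:
r = q/p = 0.5100/0.4900 = 1.0408
P(win) = (1 - r^i)/(1 - r^N)
= (1 - 1.0408^7)/(1 - 1.0408^10)
= 0.6570

0.6570


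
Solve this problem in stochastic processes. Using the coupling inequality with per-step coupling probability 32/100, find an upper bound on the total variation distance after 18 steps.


TV distance bound <= (1-delta)^n
= (1 - 0.3200)^18
= 0.6800^18
= 9.6641e-04

9.6641e-04


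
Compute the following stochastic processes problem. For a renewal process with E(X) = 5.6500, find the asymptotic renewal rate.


Long-run renewal rate = 1/E(X)
= 1/5.6500
= 0.1770

0.1770


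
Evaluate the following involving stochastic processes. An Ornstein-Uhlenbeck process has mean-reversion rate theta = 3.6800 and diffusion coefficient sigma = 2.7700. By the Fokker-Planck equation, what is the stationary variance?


Stationary variance = sigma^2 / (2*theta)
= 2.7700^2 / (2*3.6800)
= 7.6729 / 7.3600
= 1.0425

1.0425


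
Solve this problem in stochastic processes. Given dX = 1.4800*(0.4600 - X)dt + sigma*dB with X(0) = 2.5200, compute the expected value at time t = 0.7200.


E[X(t)] = mu + (X(0) - mu)*exp(-theta*t)
= 0.4600 + (2.5200 - 0.4600)*exp(-1.4800*0.7200)
= 0.4600 + 2.0600 * 0.3445
= 1.1697

1.1697


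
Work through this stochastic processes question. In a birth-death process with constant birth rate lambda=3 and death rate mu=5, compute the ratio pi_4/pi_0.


For birth-death process, pi_n/pi_0 = (lambda/mu)^n
= (3/5)^4
= 0.1296

0.1296


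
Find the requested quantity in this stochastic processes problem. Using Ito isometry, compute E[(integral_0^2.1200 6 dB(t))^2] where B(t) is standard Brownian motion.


By Ito isometry: E[(int f dB)^2] = int f^2 dt
= 6^2 * 2.1200
= 36 * 2.1200 = 76.3200

76.3200


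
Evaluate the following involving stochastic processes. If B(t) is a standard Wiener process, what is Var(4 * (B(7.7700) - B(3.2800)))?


Var(alpha*(B(t)-B(s))) = alpha^2 * (t-s)
= 4^2 * (7.7700 - 3.2800)
= 16 * 4.4900
= 71.8400

71.8400


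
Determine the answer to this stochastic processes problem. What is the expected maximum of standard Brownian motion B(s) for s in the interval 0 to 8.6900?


E(max B(s)) = sqrt(2t/pi)
= sqrt(2*8.6900/pi)
= sqrt(5.5322)
= 2.3521

2.3521


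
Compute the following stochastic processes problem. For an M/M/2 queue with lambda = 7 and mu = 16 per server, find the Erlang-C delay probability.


a = lambda/mu = 0.4375
rho = a/c = 0.2188
Erlang-C formula applied:
C(c,a) = 0.0785

0.0785


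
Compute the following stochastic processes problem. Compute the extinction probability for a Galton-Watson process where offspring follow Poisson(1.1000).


Since mu = 1.1000 > 1, extinction prob q < 1.
Solve s = exp(mu*(s-1)) iteratively.
q = 0.8239

0.8239


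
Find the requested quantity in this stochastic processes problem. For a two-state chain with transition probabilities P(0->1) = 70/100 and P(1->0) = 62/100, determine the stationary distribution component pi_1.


Stationary distribution: pi_0 = p10/(p01+p10), pi_1 = p01/(p01+p10)
p01 = 0.7000, p10 = 0.6200
pi_1 = 0.5303

0.5303


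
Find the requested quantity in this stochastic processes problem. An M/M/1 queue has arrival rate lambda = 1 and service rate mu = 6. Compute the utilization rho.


rho = lambda/mu
= 1/6
= 0.1667

0.1667


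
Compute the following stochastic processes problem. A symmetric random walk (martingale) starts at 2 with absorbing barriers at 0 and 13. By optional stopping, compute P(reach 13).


By optional stopping theorem: E(M at tau) = M(0) = 2
P(hit 13)*13 + P(hit 0)*0 = 2
P(hit 13) = (2 - 0)/(13 - 0) = 2/13 = 0.1538

0.1538


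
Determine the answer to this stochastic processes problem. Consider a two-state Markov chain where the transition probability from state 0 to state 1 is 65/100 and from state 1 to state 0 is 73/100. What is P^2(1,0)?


Computing P^2 by matrix multiplication.
P = [[0.3500, 0.6500], [0.7300, 0.2700]]
After raising P to the power 2:
P^2(1,0) = 0.4526

0.4526


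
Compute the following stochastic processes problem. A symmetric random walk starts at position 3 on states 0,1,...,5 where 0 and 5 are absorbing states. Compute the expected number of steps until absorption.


For symmetric RW on 0,...,N with absorbing barriers, E(i) = i*(N-i)
E(3) = 3 * 2 = 6

6


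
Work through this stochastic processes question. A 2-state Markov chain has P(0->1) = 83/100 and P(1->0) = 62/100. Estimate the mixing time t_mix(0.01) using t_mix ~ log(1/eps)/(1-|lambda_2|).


lambda_2 = |1 - p01 - p10| = |1 - 0.8300 - 0.6200| = 0.4500
t_mix ~ log(1/eps)/(1 - |lambda_2|)
= log(100)/(1 - 0.4500) = 4.6052/0.5500
= 8.3730

8.3730


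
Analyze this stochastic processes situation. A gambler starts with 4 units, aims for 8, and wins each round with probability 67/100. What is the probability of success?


Gambler's ruin formula:
r = q/p = 0.3300/0.6700 = 0.4925
P(win) = (1 - r^i)/(1 - r^N)
= (1 - 0.4925^4)/(1 - 0.4925^8)
= 0.9444

0.9444


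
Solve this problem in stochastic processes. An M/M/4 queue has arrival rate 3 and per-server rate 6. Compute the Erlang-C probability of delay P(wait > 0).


a = lambda/mu = 0.5000
rho = a/c = 0.1250
Erlang-C formula applied:
C(c,a) = 0.0018

0.0018


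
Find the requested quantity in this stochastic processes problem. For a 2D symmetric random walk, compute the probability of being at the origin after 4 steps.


P = C(4,2)^2 / 4^4
= 6^2 / 256
= 36 / 256
= 0.1406

0.1406


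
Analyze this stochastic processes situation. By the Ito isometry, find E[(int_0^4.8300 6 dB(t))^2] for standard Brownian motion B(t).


By Ito isometry: E[(int f dB)^2] = int f^2 dt
= 6^2 * 4.8300
= 36 * 4.8300 = 173.8800

173.8800


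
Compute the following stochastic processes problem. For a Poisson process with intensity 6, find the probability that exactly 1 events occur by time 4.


P(N(t)=k) = (lambda*t)^k * exp(-lambda*t) / k!
lambda*t = 24
= 24^1 * exp(-24) / 1!
= 24 * 3.7751e-11 / 1
= 9.0603e-10

9.0603e-10


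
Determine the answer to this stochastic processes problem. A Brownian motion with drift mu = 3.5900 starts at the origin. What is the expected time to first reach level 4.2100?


Expected first passage time = a/mu
= 4.2100/3.5900
= 1.1727

1.1727


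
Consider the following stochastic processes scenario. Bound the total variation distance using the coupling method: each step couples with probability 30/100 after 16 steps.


TV distance bound <= (1-delta)^n
= (1 - 0.3000)^16
= 0.7000^16
= 0.0033

0.0033


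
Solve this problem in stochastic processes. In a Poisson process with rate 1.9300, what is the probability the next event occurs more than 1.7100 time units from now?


P(X > t) = exp(-lambda * t)
= exp(-1.9300 * 1.7100)
= exp(-3.3003) = 0.0369

0.0369


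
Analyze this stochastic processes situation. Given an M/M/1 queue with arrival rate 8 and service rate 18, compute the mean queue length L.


rho = 8/18 = 0.4444
L = rho/(1-rho)
= 0.4444/0.5556
= 0.8000

0.8000


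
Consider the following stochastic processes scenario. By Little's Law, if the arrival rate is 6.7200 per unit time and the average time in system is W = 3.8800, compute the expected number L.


Little's Law: L = lambda * W
= 6.7200 * 3.8800
= 26.0736

26.0736


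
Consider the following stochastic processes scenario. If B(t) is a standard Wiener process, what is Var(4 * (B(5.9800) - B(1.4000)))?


Var(alpha*(B(t)-B(s))) = alpha^2 * (t-s)
= 4^2 * (5.9800 - 1.4000)
= 16 * 4.5800
= 73.2800

73.2800


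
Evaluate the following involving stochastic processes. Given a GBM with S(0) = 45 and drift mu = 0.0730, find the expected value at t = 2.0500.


E[S(t)] = S(0) * exp(mu * t)
= 45 * exp(0.0730 * 2.0500)
= 45 * 1.1614
= 52.2642

52.2642


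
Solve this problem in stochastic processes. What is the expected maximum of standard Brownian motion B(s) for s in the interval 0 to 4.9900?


E(max B(s)) = sqrt(2t/pi)
= sqrt(2*4.9900/pi)
= sqrt(3.1767)
= 1.7823

1.7823


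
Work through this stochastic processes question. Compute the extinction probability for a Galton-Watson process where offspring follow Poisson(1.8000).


Since mu = 1.8000 > 1, extinction prob q < 1.
Solve s = exp(mu*(s-1)) iteratively.
q = 0.2676

0.2676


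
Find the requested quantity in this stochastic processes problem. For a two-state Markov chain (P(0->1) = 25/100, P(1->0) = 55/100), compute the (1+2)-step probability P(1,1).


P^3 = P^1 * P^2
Computing via matrix multiplication of the transition matrix.
Entry (1,1) of P^3 = 0.3180

0.3180


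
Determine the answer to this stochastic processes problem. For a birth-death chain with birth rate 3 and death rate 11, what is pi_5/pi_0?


For birth-death process, pi_n/pi_0 = (lambda/mu)^n
= (3/11)^5
= 0.0015

0.0015


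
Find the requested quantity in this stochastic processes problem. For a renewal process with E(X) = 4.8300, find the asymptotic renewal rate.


Long-run renewal rate = 1/E(X)
= 1/4.8300
= 0.2070

0.2070


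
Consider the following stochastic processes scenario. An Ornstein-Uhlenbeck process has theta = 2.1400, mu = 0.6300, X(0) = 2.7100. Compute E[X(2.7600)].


E[X(t)] = mu + (X(0) - mu)*exp(-theta*t)
= 0.6300 + (2.7100 - 0.6300)*exp(-2.1400*2.7600)
= 0.6300 + 2.0800 * 0.0027
= 0.6357

0.6357


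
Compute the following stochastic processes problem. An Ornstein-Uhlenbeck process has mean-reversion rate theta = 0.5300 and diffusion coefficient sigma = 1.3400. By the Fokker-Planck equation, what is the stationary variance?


Stationary variance = sigma^2 / (2*theta)
= 1.3400^2 / (2*0.5300)
= 1.7956 / 1.0600
= 1.6940

1.6940


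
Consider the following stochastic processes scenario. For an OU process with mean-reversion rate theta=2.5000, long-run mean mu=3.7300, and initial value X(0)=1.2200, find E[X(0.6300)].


E[X(t)] = mu + (X(0) - mu)*exp(-theta*t)
= 3.7300 + (1.2200 - 3.7300)*exp(-2.5000*0.6300)
= 3.7300 + -2.5100 * 0.2070
= 3.2104

3.2104


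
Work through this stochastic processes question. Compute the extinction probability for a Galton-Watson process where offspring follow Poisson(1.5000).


Since mu = 1.5000 > 1, extinction prob q < 1.
Solve s = exp(mu*(s-1)) iteratively.
q = 0.4172

0.4172


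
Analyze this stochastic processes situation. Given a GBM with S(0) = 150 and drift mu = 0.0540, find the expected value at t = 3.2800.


E[S(t)] = S(0) * exp(mu * t)
= 150 * exp(0.0540 * 3.2800)
= 150 * 1.1938
= 179.0662

179.0662


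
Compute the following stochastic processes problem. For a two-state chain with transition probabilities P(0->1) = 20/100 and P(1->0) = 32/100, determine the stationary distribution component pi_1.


Stationary distribution: pi_0 = p10/(p01+p10), pi_1 = p01/(p01+p10)
p01 = 0.2000, p10 = 0.3200
pi_1 = 0.3846

0.3846


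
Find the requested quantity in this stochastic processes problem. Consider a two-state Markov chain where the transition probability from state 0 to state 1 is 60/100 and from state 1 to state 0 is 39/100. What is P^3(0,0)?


Computing P^3 by matrix multiplication.
P = [[0.4000, 0.6000], [0.3900, 0.6100]]
After raising P to the power 3:
P^3(0,0) = 0.3939

0.3939


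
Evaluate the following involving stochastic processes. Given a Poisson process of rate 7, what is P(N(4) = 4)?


P(N(t)=k) = (lambda*t)^k * exp(-lambda*t) / k!
lambda*t = 28
= 28^4 * exp(-28) / 4!
= 614656 * 6.9144e-13 / 24
= 1.7708e-08

1.7708e-08


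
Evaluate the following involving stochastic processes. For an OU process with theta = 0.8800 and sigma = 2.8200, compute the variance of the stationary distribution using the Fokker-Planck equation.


Stationary variance = sigma^2 / (2*theta)
= 2.8200^2 / (2*0.8800)
= 7.9524 / 1.7600
= 4.5184

4.5184


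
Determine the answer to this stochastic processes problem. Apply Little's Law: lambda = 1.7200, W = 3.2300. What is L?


Little's Law: L = lambda * W
= 1.7200 * 3.2300
= 5.5556

5.5556


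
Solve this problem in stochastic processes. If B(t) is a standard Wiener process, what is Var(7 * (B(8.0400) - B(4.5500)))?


Var(alpha*(B(t)-B(s))) = alpha^2 * (t-s)
= 7^2 * (8.0400 - 4.5500)
= 49 * 3.4900
= 171.0100

171.0100


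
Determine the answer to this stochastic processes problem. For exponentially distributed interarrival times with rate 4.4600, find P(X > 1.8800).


P(X > t) = exp(-lambda * t)
= exp(-4.4600 * 1.8800)
= exp(-8.3848) = 2.2831e-04

2.2831e-04


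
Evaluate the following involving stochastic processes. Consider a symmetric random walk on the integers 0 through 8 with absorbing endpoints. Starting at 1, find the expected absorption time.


For symmetric RW on 0,...,N with absorbing barriers, E(i) = i*(N-i)
E(1) = 1 * 7 = 7

7


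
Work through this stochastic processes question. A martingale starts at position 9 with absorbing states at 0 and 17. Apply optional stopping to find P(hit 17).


By optional stopping theorem: E(M at tau) = M(0) = 9
P(hit 17)*17 + P(hit 0)*0 = 9
P(hit 17) = (9 - 0)/(17 - 0) = 9/17 = 0.5294

0.5294


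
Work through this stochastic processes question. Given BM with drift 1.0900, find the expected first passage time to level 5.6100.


Expected first passage time = a/mu
= 5.6100/1.0900
= 5.1468

5.1468


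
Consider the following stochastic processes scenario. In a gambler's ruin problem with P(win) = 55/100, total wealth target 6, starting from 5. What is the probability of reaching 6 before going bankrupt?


Gambler's ruin formula:
r = q/p = 0.4500/0.5500 = 0.8182
P(win) = (1 - r^i)/(1 - r^N)
= (1 - 0.8182^5)/(1 - 0.8182^6)
= 0.9048

0.9048


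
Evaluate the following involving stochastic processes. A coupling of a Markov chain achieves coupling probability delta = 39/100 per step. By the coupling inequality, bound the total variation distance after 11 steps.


TV distance bound <= (1-delta)^n
= (1 - 0.3900)^11
= 0.6100^11
= 0.0044

0.0044


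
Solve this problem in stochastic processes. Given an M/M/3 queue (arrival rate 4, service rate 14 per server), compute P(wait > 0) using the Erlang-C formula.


a = lambda/mu = 0.2857
rho = a/c = 0.0952
Erlang-C formula applied:
C(c,a) = 0.0032

0.0032


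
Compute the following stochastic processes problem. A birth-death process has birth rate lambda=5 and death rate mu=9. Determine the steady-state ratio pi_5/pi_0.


For birth-death process, pi_n/pi_0 = (lambda/mu)^n
= (5/9)^5
= 0.0529

0.0529


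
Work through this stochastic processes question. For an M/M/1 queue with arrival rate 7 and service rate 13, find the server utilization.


rho = lambda/mu
= 7/13
= 0.5385

0.5385


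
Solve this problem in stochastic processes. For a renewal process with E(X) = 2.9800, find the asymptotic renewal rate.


Long-run renewal rate = 1/E(X)
= 1/2.9800
= 0.3356

0.3356


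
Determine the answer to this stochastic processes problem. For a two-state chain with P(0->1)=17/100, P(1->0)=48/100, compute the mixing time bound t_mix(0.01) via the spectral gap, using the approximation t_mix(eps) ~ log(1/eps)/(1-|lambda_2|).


lambda_2 = |1 - p01 - p10| = |1 - 0.1700 - 0.4800| = 0.3500
t_mix ~ log(1/eps)/(1 - |lambda_2|)
= log(100)/(1 - 0.3500) = 4.6052/0.6500
= 7.0849

7.0849


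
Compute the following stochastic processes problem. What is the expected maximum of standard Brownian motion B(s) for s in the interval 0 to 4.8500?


E(max B(s)) = sqrt(2t/pi)
= sqrt(2*4.8500/pi)
= sqrt(3.0876)
= 1.7572

1.7572


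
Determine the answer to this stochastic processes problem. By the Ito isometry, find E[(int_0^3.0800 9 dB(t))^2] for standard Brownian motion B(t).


By Ito isometry: E[(int f dB)^2] = int f^2 dt
= 9^2 * 3.0800
= 81 * 3.0800 = 249.4800

249.4800


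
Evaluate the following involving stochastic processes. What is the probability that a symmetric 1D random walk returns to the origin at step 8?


P(S(8) = 0) = C(8,4) / 4^4
= 70 / 256
= 0.2734

0.2734


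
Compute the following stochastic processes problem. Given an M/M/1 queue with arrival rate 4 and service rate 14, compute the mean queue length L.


rho = 4/14 = 0.2857
L = rho/(1-rho)
= 0.2857/0.7143
= 0.4000

0.4000


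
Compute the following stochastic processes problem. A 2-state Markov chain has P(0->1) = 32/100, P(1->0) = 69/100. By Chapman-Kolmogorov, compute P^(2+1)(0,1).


P^3 = P^2 * P^1
Computing via matrix multiplication of the transition matrix.
Entry (0,1) of P^3 = 0.3168

0.3168


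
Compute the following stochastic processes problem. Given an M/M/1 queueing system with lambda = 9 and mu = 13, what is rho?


rho = lambda/mu
= 9/13
= 0.6923

0.6923


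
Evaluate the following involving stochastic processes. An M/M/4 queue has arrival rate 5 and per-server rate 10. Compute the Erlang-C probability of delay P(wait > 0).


a = lambda/mu = 0.5000
rho = a/c = 0.1250
Erlang-C formula applied:
C(c,a) = 0.0018

0.0018


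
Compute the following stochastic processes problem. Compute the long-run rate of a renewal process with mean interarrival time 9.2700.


Long-run renewal rate = 1/E(X)
= 1/9.2700
= 0.1079

0.1079


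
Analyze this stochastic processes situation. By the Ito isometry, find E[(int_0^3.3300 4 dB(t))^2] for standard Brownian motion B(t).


By Ito isometry: E[(int f dB)^2] = int f^2 dt
= 4^2 * 3.3300
= 16 * 3.3300 = 53.2800

53.2800


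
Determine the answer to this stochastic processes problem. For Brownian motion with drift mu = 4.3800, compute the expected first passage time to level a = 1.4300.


Expected first passage time = a/mu
= 1.4300/4.3800
= 0.3265

0.3265


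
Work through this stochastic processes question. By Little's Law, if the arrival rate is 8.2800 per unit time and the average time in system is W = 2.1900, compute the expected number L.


Little's Law: L = lambda * W
= 8.2800 * 2.1900
= 18.1332

18.1332


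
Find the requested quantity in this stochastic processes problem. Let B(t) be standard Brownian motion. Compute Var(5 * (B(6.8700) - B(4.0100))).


Var(alpha*(B(t)-B(s))) = alpha^2 * (t-s)
= 5^2 * (6.8700 - 4.0100)
= 25 * 2.8600
= 71.5000

71.5000


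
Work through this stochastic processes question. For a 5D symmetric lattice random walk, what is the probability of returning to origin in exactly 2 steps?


P(return in 2 steps) = P(reverse first step) = 1/(2d)
= 1/10
= 0.1000

0.1000


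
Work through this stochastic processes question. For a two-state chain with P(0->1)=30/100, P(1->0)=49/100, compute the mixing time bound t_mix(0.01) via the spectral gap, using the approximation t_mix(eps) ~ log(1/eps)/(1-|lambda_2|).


lambda_2 = |1 - p01 - p10| = |1 - 0.3000 - 0.4900| = 0.2100
t_mix ~ log(1/eps)/(1 - |lambda_2|)
= log(100)/(1 - 0.2100) = 4.6052/0.7900
= 5.8293

5.8293


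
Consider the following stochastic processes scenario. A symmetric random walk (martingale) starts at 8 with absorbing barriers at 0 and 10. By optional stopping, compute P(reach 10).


By optional stopping theorem: E(M at tau) = M(0) = 8
P(hit 10)*10 + P(hit 0)*0 = 8
P(hit 10) = (8 - 0)/(10 - 0) = 4/5 = 0.8000

0.8000


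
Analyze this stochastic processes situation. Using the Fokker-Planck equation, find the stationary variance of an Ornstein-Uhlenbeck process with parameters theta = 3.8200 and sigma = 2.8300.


Stationary variance = sigma^2 / (2*theta)
= 2.8300^2 / (2*3.8200)
= 8.0089 / 7.6400
= 1.0483

1.0483


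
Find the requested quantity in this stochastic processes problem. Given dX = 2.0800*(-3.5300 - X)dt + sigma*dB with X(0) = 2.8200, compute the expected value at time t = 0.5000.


E[X(t)] = mu + (X(0) - mu)*exp(-theta*t)
= -3.5300 + (2.8200 - -3.5300)*exp(-2.0800*0.5000)
= -3.5300 + 6.3500 * 0.3535
= -1.2856

-1.2856


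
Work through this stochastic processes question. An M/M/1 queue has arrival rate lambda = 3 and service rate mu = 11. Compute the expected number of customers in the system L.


rho = 3/11 = 0.2727
L = rho/(1-rho)
= 0.2727/0.7273
= 0.3750

0.3750


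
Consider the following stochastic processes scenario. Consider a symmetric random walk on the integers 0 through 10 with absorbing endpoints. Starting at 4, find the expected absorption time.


For symmetric RW on 0,...,N with absorbing barriers, E(i) = i*(N-i)
E(4) = 4 * 6 = 24

24


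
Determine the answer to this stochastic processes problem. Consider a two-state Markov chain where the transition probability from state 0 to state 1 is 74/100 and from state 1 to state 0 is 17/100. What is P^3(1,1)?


Computing P^3 by matrix multiplication.
P = [[0.2600, 0.7400], [0.1700, 0.8300]]
After raising P to the power 3:
P^3(1,1) = 0.8133

0.8133


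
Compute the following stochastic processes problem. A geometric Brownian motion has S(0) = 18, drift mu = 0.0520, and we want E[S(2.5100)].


E[S(t)] = S(0) * exp(mu * t)
= 18 * exp(0.0520 * 2.5100)
= 18 * 1.1394
= 20.5096

20.5096


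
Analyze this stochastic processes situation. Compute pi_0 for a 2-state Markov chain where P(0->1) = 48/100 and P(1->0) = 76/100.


Stationary distribution: pi_0 = p10/(p01+p10), pi_1 = p01/(p01+p10)
p01 = 0.4800, p10 = 0.7600
pi_0 = 0.6129

0.6129


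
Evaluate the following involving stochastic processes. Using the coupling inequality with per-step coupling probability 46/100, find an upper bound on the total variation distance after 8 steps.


TV distance bound <= (1-delta)^n
= (1 - 0.4600)^8
= 0.5400^8
= 0.0072

0.0072


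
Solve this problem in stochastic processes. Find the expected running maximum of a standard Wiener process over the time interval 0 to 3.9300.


E(max B(s)) = sqrt(2t/pi)
= sqrt(2*3.9300/pi)
= sqrt(2.5019)
= 1.5817

1.5817


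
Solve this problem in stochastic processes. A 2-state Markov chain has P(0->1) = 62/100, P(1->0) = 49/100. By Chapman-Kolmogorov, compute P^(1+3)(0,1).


P^4 = P^1 * P^3
Computing via matrix multiplication of the transition matrix.
Entry (0,1) of P^4 = 0.5585

0.5585


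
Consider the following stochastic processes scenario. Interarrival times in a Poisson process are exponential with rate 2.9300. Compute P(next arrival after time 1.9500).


P(X > t) = exp(-lambda * t)
= exp(-2.9300 * 1.9500)
= exp(-5.7135) = 0.0033

0.0033


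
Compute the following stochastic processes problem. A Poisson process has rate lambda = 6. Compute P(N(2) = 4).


P(N(t)=k) = (lambda*t)^k * exp(-lambda*t) / k!
lambda*t = 12
= 12^4 * exp(-12) / 4!
= 20736 * 6.1442e-06 / 24
= 0.0053

0.0053


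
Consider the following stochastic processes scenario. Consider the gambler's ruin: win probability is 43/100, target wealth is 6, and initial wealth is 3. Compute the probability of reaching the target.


Gambler's ruin formula:
r = q/p = 0.5700/0.4300 = 1.3256
P(win) = (1 - r^i)/(1 - r^N)
= (1 - 1.3256^3)/(1 - 1.3256^6)
= 0.3004

0.3004


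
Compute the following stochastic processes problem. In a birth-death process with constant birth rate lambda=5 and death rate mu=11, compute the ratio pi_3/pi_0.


For birth-death process, pi_n/pi_0 = (lambda/mu)^n
= (5/11)^3
= 0.0939

0.0939


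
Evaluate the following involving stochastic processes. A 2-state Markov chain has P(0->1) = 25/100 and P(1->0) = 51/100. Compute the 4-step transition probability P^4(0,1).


Computing P^4 by matrix multiplication.
P = [[0.7500, 0.2500], [0.5100, 0.4900]]
After raising P to the power 4:
P^4(0,1) = 0.3279

0.3279


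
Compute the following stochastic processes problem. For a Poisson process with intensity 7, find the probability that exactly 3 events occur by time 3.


P(N(t)=k) = (lambda*t)^k * exp(-lambda*t) / k!
lambda*t = 21
= 21^3 * exp(-21) / 3!
= 9261 * 7.5826e-10 / 6
= 1.1704e-06

1.1704e-06


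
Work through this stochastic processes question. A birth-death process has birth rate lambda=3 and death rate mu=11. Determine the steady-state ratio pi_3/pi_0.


For birth-death process, pi_n/pi_0 = (lambda/mu)^n
= (3/11)^3
= 0.0203

0.0203


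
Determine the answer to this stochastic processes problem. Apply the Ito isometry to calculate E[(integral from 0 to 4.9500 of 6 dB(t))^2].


By Ito isometry: E[(int f dB)^2] = int f^2 dt
= 6^2 * 4.9500
= 36 * 4.9500 = 178.2000

178.2000


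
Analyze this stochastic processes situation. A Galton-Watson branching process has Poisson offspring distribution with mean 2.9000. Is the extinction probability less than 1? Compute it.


Since mu = 2.9000 > 1, extinction prob q < 1.
Solve s = exp(mu*(s-1)) iteratively.
q = 0.0668

0.0668


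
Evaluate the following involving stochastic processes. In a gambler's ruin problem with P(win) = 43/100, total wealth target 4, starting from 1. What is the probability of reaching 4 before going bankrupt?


Gambler's ruin formula:
r = q/p = 0.5700/0.4300 = 1.3256
P(win) = (1 - r^i)/(1 - r^N)
= (1 - 1.3256^1)/(1 - 1.3256^4)
= 0.1560

0.1560


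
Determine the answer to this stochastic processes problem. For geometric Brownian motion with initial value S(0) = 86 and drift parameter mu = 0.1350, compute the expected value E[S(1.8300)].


E[S(t)] = S(0) * exp(mu * t)
= 86 * exp(0.1350 * 1.8300)
= 86 * 1.2802
= 110.1009

110.1009


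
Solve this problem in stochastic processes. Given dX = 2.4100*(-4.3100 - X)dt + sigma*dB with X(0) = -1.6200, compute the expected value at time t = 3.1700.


E[X(t)] = mu + (X(0) - mu)*exp(-theta*t)
= -4.3100 + (-1.6200 - -4.3100)*exp(-2.4100*3.1700)
= -4.3100 + 2.6900 * 4.8097e-04
= -4.3087

-4.3087


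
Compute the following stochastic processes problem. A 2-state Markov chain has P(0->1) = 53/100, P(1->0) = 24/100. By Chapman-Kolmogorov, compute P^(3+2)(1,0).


P^5 = P^3 * P^2
Computing via matrix multiplication of the transition matrix.
Entry (1,0) of P^5 = 0.3115

0.3115


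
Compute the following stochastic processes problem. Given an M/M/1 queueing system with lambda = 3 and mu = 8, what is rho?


rho = lambda/mu
= 3/8
= 0.3750

0.3750


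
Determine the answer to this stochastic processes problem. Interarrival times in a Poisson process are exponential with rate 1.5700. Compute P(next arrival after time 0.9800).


P(X > t) = exp(-lambda * t)
= exp(-1.5700 * 0.9800)
= exp(-1.5386) = 0.2147

0.2147


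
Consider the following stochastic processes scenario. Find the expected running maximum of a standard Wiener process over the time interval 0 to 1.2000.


E(max B(s)) = sqrt(2t/pi)
= sqrt(2*1.2000/pi)
= sqrt(0.7639)
= 0.8740

0.8740


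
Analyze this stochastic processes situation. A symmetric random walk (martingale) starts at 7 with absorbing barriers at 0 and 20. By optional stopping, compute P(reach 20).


By optional stopping theorem: E(M at tau) = M(0) = 7
P(hit 20)*20 + P(hit 0)*0 = 7
P(hit 20) = (7 - 0)/(20 - 0) = 7/20 = 0.3500

0.3500


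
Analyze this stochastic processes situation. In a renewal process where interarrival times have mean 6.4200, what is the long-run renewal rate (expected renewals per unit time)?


Long-run renewal rate = 1/E(X)
= 1/6.4200
= 0.1558

0.1558


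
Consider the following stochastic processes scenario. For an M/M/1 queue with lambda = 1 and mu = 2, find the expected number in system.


rho = 1/2 = 0.5000
L = rho/(1-rho)
= 0.5000/0.5000
= 1.0000

1.0000


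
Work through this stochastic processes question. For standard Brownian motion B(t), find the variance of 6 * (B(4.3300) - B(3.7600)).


Var(alpha*(B(t)-B(s))) = alpha^2 * (t-s)
= 6^2 * (4.3300 - 3.7600)
= 36 * 0.5700
= 20.5200

20.5200


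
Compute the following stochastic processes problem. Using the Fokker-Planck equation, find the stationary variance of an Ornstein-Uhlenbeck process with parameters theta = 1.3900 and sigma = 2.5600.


Stationary variance = sigma^2 / (2*theta)
= 2.5600^2 / (2*1.3900)
= 6.5536 / 2.7800
= 2.3574

2.3574


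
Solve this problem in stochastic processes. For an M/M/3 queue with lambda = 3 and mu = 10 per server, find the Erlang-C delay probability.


a = lambda/mu = 0.3000
rho = a/c = 0.1000
Erlang-C formula applied:
C(c,a) = 0.0037

0.0037


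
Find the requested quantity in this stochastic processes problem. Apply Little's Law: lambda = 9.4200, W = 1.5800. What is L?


Little's Law: L = lambda * W
= 9.4200 * 1.5800
= 14.8836

14.8836


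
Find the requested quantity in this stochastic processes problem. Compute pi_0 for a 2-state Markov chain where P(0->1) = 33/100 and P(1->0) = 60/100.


Stationary distribution: pi_0 = p10/(p01+p10), pi_1 = p01/(p01+p10)
p01 = 0.3300, p10 = 0.6000
pi_0 = 0.6452

0.6452


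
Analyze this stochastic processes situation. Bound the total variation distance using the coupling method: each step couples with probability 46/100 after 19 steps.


TV distance bound <= (1-delta)^n
= (1 - 0.4600)^19
= 0.5400^19
= 8.2315e-06

8.2315e-06


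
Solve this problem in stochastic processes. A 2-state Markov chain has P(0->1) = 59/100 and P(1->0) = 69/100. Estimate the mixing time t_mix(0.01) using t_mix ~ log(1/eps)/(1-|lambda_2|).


lambda_2 = |1 - p01 - p10| = |1 - 0.5900 - 0.6900| = 0.2800
t_mix ~ log(1/eps)/(1 - |lambda_2|)
= log(100)/(1 - 0.2800) = 4.6052/0.7200
= 6.3961

6.3961


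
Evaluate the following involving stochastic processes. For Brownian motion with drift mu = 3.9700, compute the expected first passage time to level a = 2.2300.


Expected first passage time = a/mu
= 2.2300/3.9700
= 0.5617

0.5617


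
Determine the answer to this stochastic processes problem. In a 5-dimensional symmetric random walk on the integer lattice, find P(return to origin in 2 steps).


P(return in 2 steps) = P(reverse first step) = 1/(2d)
= 1/10
= 0.1000

0.1000


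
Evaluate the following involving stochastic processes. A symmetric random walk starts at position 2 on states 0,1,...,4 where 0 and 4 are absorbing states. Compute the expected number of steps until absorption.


For symmetric RW on 0,...,N with absorbing barriers, E(i) = i*(N-i)
E(2) = 2 * 2 = 4

4


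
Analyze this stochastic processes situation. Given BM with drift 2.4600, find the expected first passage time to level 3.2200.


Expected first passage time = a/mu
= 3.2200/2.4600
= 1.3089

1.3089


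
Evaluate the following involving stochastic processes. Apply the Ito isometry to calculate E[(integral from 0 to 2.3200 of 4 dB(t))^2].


By Ito isometry: E[(int f dB)^2] = int f^2 dt
= 4^2 * 2.3200
= 16 * 2.3200 = 37.1200

37.1200


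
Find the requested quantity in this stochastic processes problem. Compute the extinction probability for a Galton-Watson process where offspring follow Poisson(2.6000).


Since mu = 2.6000 > 1, extinction prob q < 1.
Solve s = exp(mu*(s-1)) iteratively.
q = 0.0951

0.0951


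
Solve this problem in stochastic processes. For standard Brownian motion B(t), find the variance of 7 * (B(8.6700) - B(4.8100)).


Var(alpha*(B(t)-B(s))) = alpha^2 * (t-s)
= 7^2 * (8.6700 - 4.8100)
= 49 * 3.8600
= 189.1400

189.1400


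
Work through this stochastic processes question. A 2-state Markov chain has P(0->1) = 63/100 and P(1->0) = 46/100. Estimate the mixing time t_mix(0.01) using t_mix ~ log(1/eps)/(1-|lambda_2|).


lambda_2 = |1 - p01 - p10| = |1 - 0.6300 - 0.4600| = 0.0900
t_mix ~ log(1/eps)/(1 - |lambda_2|)
= log(100)/(1 - 0.0900) = 4.6052/0.9100
= 5.0606

5.0606


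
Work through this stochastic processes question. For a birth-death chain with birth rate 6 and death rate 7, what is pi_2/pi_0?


For birth-death process, pi_n/pi_0 = (lambda/mu)^n
= (6/7)^2
= 0.7347

0.7347


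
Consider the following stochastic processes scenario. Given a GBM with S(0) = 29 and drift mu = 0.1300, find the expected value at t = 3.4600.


E[S(t)] = S(0) * exp(mu * t)
= 29 * exp(0.1300 * 3.4600)
= 29 * 1.5680
= 45.4720

45.4720


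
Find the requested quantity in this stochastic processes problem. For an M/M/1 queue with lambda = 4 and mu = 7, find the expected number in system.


rho = 4/7 = 0.5714
L = rho/(1-rho)
= 0.5714/0.4286
= 1.3333

1.3333


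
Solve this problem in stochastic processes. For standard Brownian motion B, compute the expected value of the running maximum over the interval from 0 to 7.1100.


E(max B(s)) = sqrt(2t/pi)
= sqrt(2*7.1100/pi)
= sqrt(4.5264)
= 2.1275

2.1275


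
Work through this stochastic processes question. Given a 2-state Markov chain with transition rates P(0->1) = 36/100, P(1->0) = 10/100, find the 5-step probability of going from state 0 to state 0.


Computing P^5 by matrix multiplication.
P = [[0.6400, 0.3600], [0.1000, 0.9000]]
After raising P to the power 5:
P^5(0,0) = 0.2533

0.2533


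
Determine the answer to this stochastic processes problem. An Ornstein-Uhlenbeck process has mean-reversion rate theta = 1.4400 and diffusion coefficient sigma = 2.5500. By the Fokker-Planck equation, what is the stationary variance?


Stationary variance = sigma^2 / (2*theta)
= 2.5500^2 / (2*1.4400)
= 6.5025 / 2.8800
= 2.2578

2.2578


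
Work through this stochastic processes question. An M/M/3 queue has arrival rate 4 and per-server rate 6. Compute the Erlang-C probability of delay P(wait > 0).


a = lambda/mu = 0.6667
rho = a/c = 0.2222
Erlang-C formula applied:
C(c,a) = 0.0325

0.0325


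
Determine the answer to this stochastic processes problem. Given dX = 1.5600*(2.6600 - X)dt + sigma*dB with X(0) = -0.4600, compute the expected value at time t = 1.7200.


E[X(t)] = mu + (X(0) - mu)*exp(-theta*t)
= 2.6600 + (-0.4600 - 2.6600)*exp(-1.5600*1.7200)
= 2.6600 + -3.1200 * 0.0683
= 2.4468

2.4468


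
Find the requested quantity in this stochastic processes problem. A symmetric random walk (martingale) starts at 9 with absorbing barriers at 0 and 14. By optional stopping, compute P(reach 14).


By optional stopping theorem: E(M at tau) = M(0) = 9
P(hit 14)*14 + P(hit 0)*0 = 9
P(hit 14) = (9 - 0)/(14 - 0) = 9/14 = 0.6429

0.6429


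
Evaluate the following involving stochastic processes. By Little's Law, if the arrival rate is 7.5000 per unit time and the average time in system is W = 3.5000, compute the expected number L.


Little's Law: L = lambda * W
= 7.5000 * 3.5000
= 26.2500

26.2500


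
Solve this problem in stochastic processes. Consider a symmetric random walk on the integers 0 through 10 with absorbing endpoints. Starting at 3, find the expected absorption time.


For symmetric RW on 0,...,N with absorbing barriers, E(i) = i*(N-i)
E(3) = 3 * 7 = 21

21


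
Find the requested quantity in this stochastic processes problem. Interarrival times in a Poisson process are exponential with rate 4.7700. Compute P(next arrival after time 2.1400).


P(X > t) = exp(-lambda * t)
= exp(-4.7700 * 2.1400)
= exp(-10.2078) = 3.6882e-05

3.6882e-05
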